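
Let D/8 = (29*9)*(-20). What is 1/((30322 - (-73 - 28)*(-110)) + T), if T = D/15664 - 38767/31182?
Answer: 30527178/586368805823 ≈ 5.2061e-5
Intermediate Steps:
D = -41760 (D = 8*((29*9)*(-20)) = 8*(261*(-20)) = 8*(-5220) = -41760)
T = -119337913/30527178 (T = -41760/15664 - 38767/31182 = -41760*1/15664 - 38767*1/31182 = -2610/979 - 38767/31182 = -119337913/30527178 ≈ -3.9092)
1/((30322 - (-73 - 28)*(-110)) + T) = 1/((30322 - (-73 - 28)*(-110)) - 119337913/30527178) = 1/((30322 - (-101)*(-110)) - 119337913/30527178) = 1/((30322 - 1*11110) - 119337913/30527178) = 1/((30322 - 11110) - 119337913/30527178) = 1/(19212 - 119337913/30527178) = 1/(586368805823/30527178) = 30527178/586368805823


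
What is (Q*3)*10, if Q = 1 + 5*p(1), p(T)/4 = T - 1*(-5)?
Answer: 3630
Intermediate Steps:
p(T) = 20 + 4*T (p(T) = 4*(T - 1*(-5)) = 4*(T + 5) = 4*(5 + T) = 20 + 4*T)
Q = 121 (Q = 1 + 5*(20 + 4*1) = 1 + 5*(20 + 4) = 1 + 5*24 = 1 + 120 = 121)
(Q*3)*10 = (121*3)*10 = 363*10 = 3630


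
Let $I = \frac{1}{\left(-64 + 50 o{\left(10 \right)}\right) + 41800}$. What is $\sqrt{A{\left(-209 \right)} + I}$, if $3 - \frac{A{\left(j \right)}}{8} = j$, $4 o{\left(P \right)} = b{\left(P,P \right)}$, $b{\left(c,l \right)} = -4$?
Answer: $\frac{\sqrt{2947177564502}}{41686} \approx 41.182$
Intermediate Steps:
$o{\left(P \right)} = -1$ ($o{\left(P \right)} = \frac{1}{4} \left(-4\right) = -1$)
$A{\left(j \right)} = 24 - 8 j$
$I = \frac{1}{41686}$ ($I = \frac{1}{\left(-64 + 50 \left(-1\right)\right) + 41800} = \frac{1}{\left(-64 - 50\right) + 41800} = \frac{1}{-114 + 41800} = \frac{1}{41686} \approx 2.3989 \cdot 10^{-5}$)
$\sqrt{A{\left(-209 \right)} + I} = \sqrt{\left(24 - -1672\right) + \frac{1}{41686}} = \sqrt{\left(24 + 1672\right) + \frac{1}{41686}} = \sqrt{1696 + \frac{1}{41686}} = \sqrt{\frac{70699457}{41686}} = \frac{\sqrt{2947177564502}}{41686}$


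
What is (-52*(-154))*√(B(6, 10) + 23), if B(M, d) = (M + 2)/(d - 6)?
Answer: 40040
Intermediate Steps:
B(M, d) = (2 + M)/(-6 + d)
(-52*(-154))*√(B(6, 10) + 23) = (-52*(-154))*√((2 + 6)/(-6 + 10) + 23) = 8008*√(8/4 + 23) = 8008*√((¼)*8 + 23) = 8008*√(2 + 23) = 8008*√25 = 8008*5 = 40040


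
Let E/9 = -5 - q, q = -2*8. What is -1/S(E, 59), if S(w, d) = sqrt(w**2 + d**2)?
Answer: -sqrt(13282)/13282 ≈ -0.0086770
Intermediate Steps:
q = -16
E = 99 (E = 9*(-5 - 1*(-16)) = 9*(-5 + 16) = 9*11 = 99)
S(w, d) = sqrt(d**2 + w**2)
-1/S(E, 59) = -1/(sqrt(59**2 + 99**2)) = -1/(sqrt(3481 + 9801)) = -1/(sqrt(13282)) = -sqrt(13282)/13282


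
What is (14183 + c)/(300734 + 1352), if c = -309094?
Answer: -294911/302086 ≈ -0.97625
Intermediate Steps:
(14183 + c)/(300734 + 1352) = (14183 - 309094)/(300734 + 1352) = -294911/302086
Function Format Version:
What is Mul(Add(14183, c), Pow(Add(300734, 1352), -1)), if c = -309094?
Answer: Rational(-294911, 302086) ≈ -0.97625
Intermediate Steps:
Mul(Add(14183, c), Pow(Add(300734, 1352), -1)) = Mul(Add(14183, -309094), Pow(Add(300734, 1352), -1)) = Mul(-294911, Pow(302086, -1)) = Mul(-294911, Rational(1, 302086)) = Rational(-294911, 302086)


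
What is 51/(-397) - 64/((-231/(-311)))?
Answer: -7913669/91707 ≈ -86.293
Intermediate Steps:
51/(-397) - 64/((-231/(-311))) = 51*(-1/397) - 64/((-231*(-1/311))) = -51/397 - 64/231/311 = -51/397 - 64*311/231 = -51/397 - 19904/231 = -7913669/91707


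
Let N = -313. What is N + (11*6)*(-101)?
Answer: -6979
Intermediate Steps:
N + (11*6)*(-101) = -313 + (11*6)*(-101) = -313 + 66*(-101) = -313 - 6666 = -6979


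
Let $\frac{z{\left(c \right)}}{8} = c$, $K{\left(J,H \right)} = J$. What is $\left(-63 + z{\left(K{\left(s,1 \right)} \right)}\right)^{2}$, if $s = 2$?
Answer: $2209$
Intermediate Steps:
$z{\left(c \right)} = 8 c$
$\left(-63 + z{\left(K{\left(s,1 \right)} \right)}\right)^{2} = \left(-63 + 8 \cdot 2\right)^{2} = \left(-63 + 16\right)^{2} = \left(-47\right)^{2} = 2209$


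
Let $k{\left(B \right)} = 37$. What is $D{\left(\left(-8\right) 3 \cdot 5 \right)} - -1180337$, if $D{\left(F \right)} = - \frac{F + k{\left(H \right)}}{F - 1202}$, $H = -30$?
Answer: $\frac{1560405431}{1322} \approx 1.1803 \cdot 10^{6}$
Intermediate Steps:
$D{\left(F \right)} = - \frac{37 + F}{-1202 + F}$ ($D{\left(F \right)} = - \frac{F + 37}{F - 1202} = - \frac{37 + F}{-1202 + F}$)
$D{\left(\left(-8\right) 3 \cdot 5 \right)} - -1180337 = \frac{-37 - \left(-8\right) 3 \cdot 5}{-1202 + \left(-8\right) 3 \cdot 5} - -1180337 = \frac{-37 - \left(-24\right) 5}{-1202 - 120} + 1180337 = \frac{-37 - -120}{-1202 - 120} + 1180337 = \frac{-37 + 120}{-1322} + 1180337 = \left(- \frac{1}{1322}\right) 83 + 1180337 = - \frac{83}{1322} + 1180337 = \frac{1560405431}{1322}$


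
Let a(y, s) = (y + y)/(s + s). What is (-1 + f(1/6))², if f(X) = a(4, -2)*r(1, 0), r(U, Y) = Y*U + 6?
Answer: 169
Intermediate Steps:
a(y, s) = y/s (a(y, s) = (2*y)/((2*s)) = (2*y)*(1/(2*s)) = y/s)
r(U, Y) = 6 + U*Y (r(U, Y) = U*Y + 6 = 6 + U*Y)
f(X) = -12 (f(X) = (4/(-2))*(6 + 1*0) = (4*(-½))*(6 + 0) = -2*6 = -12)
(-1 + f(1/6))² = (-1 - 12)² = (-13)² = 169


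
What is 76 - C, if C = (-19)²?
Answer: -285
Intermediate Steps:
C = 361
76 - C = 76 - 1*361 = 76 - 361 = -285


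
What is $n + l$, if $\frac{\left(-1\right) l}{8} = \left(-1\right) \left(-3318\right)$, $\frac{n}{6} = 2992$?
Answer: $-8592$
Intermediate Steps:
$n = 17952$ ($n = 6 \cdot 2992 = 17952$)
$l = -26544$ ($l = - 8 \left(\left(-1\right) \left(-3318\right)\right) = \left(-8\right) 3318 = -26544$)
$n + l = 17952 - 26544 = -8592$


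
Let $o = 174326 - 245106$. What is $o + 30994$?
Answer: $-39786$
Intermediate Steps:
$o = -70780$ ($o = 174326 - 245106 = -70780$)
$o + 30994 = -70780 + 30994 = -39786$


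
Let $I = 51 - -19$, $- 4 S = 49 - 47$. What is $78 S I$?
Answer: $-2730$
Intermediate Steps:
$S = - \frac{1}{2}$ ($S = - \frac{49 - 47}{4} = \left(- \frac{1}{4}\right) 2 = - \frac{1}{2} \approx -0.5$)
$I = 70$ ($I = 51 + 19 = 70$)
$78 S I = 78 \left(- \frac{1}{2}\right) 70 = \left(-39\right) 70 = -2730$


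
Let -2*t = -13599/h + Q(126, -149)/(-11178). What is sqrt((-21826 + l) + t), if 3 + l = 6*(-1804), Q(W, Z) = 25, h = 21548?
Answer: I*sqrt(5846770009314149826)/13381308 ≈ 180.7*I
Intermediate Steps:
l = -10827 (l = -3 + 6*(-1804) = -3 - 10824 = -10827)
t = 76274161/240863544 (t = -(-13599/21548 + 25/(-11178))/2 = -(-13599*1/21548 + 25*(-1/11178))/2 = -(-13599/21548 - 25/11178)/2 = -1/2*(-76274161/120431772) = 76274161/240863544 ≈ 0.31667)
sqrt((-21826 + l) + t) = sqrt((-21826 - 10827) + 76274161/240863544) = sqrt(-32653 + 76274161/240863544) = sqrt(-7864841028071/240863544) = I*sqrt(5846770009314149826)/13381308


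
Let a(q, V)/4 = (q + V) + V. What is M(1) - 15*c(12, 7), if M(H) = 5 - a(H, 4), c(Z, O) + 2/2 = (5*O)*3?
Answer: -1591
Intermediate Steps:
a(q, V) = 4*q + 8*V (a(q, V) = 4*((q + V) + V) = 4*((V + q) + V) = 4*(q + 2*V) = 4*q + 8*V)
c(Z, O) = -1 + 15*O (c(Z, O) = -1 + (5*O)*3 = -1 + 15*O)
M(H) = -27 - 4*H (M(H) = 5 - (4*H + 8*4) = 5 - (4*H + 32) = 5 - (32 + 4*H) = 5 + (-32 - 4*H) = -27 - 4*H)
M(1) - 15*c(12, 7) = (-27 - 4*1) - 15*(-1 + 15*7) = (-27 - 4) - 15*(-1 + 105) = -31 - 15*104 = -31 - 1560 = -1591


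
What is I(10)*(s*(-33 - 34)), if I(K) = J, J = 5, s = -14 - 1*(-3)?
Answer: 3685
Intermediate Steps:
s = -11 (s = -14 + 3 = -11)
I(K) = 5
I(10)*(s*(-33 - 34)) = 5*(-11*(-33 - 34)) = 5*(-11*(-67)) = 5*737 = 3685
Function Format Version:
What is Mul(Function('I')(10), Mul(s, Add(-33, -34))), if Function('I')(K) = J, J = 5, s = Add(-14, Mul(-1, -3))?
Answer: 3685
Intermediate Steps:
s = -11 (s = Add(-14, 3) = -11)
Function('I')(K) = 5
Mul(Function('I')(10), Mul(s, Add(-33, -34))) = Mul(5, Mul(-11, Add(-33, -34))) = Mul(5, Mul(-11, -67)) = Mul(5, 737) = 3685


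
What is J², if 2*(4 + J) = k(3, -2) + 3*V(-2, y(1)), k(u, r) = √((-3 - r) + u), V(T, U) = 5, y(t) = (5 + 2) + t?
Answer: (7 + √2)²/4 ≈ 17.700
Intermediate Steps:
y(t) = 7 + t
k(u, r) = √(-3 + u - r)
J = 7/2 + √2/2 (J = -4 + (√(-3 + 3 - 1*(-2)) + 3*5)/2 = -4 + (√(-3 + 3 + 2) + 15)/2 = -4 + (√2 + 15)/2 = -4 + (15 + √2)/2 = -4 + (15/2 + √2/2) = 7/2 + √2/2 ≈ 4.2071)
J² = (7/2 + √2/2)²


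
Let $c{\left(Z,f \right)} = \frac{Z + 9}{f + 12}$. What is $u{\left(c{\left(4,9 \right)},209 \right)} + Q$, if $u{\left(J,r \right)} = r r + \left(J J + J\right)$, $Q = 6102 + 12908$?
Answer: $\frac{27647173}{441} \approx 62692.0$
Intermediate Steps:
$c{\left(Z,f \right)} = \frac{9 + Z}{12 + f}$
$Q = 19010$
$u{\left(J,r \right)} = J + J^{2} + r^{2}$ ($u{\left(J,r \right)} = r^{2} + \left(J^{2} + J\right) = r^{2} + \left(J + J^{2}\right) = J + J^{2} + r^{2}$)
$u{\left(c{\left(4,9 \right)},209 \right)} + Q = \left(\frac{9 + 4}{12 + 9} + \left(\frac{9 + 4}{12 + 9}\right)^{2} + 209^{2}\right) + 19010 = \left(\frac{1}{21} \cdot 13 + \left(\frac{1}{21} \cdot 13\right)^{2} + 43681\right) + 19010 = \left(\frac{13}{21} + \left(\frac{13}{21}\right)^{2} + 43681\right) + 19010 = \left(\frac{13}{21} + \frac{169}{441} + 43681\right) + 19010 = \frac{19263763}{441} + 19010 = \frac{27647173}{441}$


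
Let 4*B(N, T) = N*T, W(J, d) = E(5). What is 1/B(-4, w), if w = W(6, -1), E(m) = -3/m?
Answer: 5/3 ≈ 1.6667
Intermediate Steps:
W(J, d) = -⅗ (W(J, d) = -3/5 = -3*⅕ = -⅗)
w = -⅗ ≈ -0.60000
B(N, T) = N*T/4 (B(N, T) = (N*T)/4 = N*T/4)
1/B(-4, w) = 1/((¼)*(-4)*(-⅗)) = 1/(⅗) = 5/3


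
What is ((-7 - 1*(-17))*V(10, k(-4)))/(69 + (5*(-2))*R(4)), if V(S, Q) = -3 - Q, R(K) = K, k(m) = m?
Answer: 10/29 ≈ 0.34483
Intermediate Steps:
((-7 - 1*(-17))*V(10, k(-4)))/(69 + (5*(-2))*R(4)) = ((-7 - 1*(-17))*(-3 - 1*(-4)))/(69 + (5*(-2))*4) = ((-7 + 17)*(-3 + 4))/(69 - 10*4) = (10*1)/(69 - 40) = 10/29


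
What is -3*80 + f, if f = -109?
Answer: -349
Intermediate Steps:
-3*80 + f = -3*80 - 109 = -240 - 109 = -349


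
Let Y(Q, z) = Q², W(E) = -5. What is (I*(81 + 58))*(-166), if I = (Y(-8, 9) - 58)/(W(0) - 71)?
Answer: 34611/19 ≈ 1821.6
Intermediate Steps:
I = -3/38 (I = ((-8)² - 58)/(-5 - 71) = (64 - 58)/(-76) = 6*(-1/76) = -3/38 ≈ -0.078947)
(I*(81 + 58))*(-166) = -3*(81 + 58)/38*(-166) = -3/38*139*(-166) = -417/38*(-166) = 34611/19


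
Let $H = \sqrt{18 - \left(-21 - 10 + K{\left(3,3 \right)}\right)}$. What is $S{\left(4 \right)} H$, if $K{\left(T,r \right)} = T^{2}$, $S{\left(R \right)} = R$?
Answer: $8 \sqrt{10} \approx 25.298$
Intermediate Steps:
$H = 2 \sqrt{10}$ ($H = \sqrt{18 + \left(21 - \left(3^{2} - 10\right)\right)} = \sqrt{18 + \left(21 - \left(9 - 10\right)\right)} = \sqrt{18 + \left(21 - -1\right)} = \sqrt{18 + \left(21 + 1\right)} = \sqrt{18 + 22} = \sqrt{40} = 2 \sqrt{10} \approx 6.3246$)
$S{\left(4 \right)} H = 4 \cdot 2 \sqrt{10} = 8 \sqrt{10}$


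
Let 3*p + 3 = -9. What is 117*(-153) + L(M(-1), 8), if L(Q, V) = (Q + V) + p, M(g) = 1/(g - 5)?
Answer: -107383/6 ≈ -17897.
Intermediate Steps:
p = -4 (p = -1 + (⅓)*(-9) = -1 - 3 = -4)
M(g) = 1/(-5 + g)
L(Q, V) = -4 + Q + V (L(Q, V) = (Q + V) - 4 = -4 + Q + V)
117*(-153) + L(M(-1), 8) = 117*(-153) + (-4 + 1/(-5 - 1) + 8) = -17901 + (-4 + 1/(-6) + 8) = -17901 + (-4 - ⅙ + 8) = -17901 + 23/6 = -107383/6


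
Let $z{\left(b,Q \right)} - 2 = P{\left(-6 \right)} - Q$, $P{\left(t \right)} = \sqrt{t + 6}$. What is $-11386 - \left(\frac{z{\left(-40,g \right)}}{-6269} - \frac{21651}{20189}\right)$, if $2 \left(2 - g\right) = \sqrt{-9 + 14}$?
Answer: $- \frac{229850303}{20189} + \frac{\sqrt{5}}{12538} \approx -11385.0$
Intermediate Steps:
$P{\left(t \right)} = \sqrt{6 + t}$
$g = 2 - \frac{\sqrt{5}}{2}$ ($g = 2 - \frac{\sqrt{-9 + 14}}{2} = 2 - \frac{\sqrt{5}}{2} \approx 0.88197$)
$z{\left(b,Q \right)} = 2 - Q$ ($z{\left(b,Q \right)} = 2 - \left(Q - \sqrt{6 - 6}\right) = 2 - \left(0 + Q\right) = 2 + \left(0 - Q\right) = 2 - Q$)
$-11386 - \left(\frac{z{\left(-40,g \right)}}{-6269} - \frac{21651}{20189}\right) = -11386 - \left(\frac{2 - \left(2 - \frac{\sqrt{5}}{2}\right)}{-6269} - \frac{21651}{20189}\right) = -11386 - \left(\left(2 - \left(2 - \frac{\sqrt{5}}{2}\right)\right) \left(- \frac{1}{6269}\right) - \frac{21651}{20189}\right) = -11386 - \left(\frac{\sqrt{5}}{2} \left(- \frac{1}{6269}\right) - \frac{21651}{20189}\right) = -11386 - \left(- \frac{\sqrt{5}}{12538} - \frac{21651}{20189}\right) = -11386 - \left(- \frac{21651}{20189} - \frac{\sqrt{5}}{12538}\right) = -11386 + \left(\frac{21651}{20189} + \frac{\sqrt{5}}{12538}\right) = - \frac{229850303}{20189} + \frac{\sqrt{5}}{12538}$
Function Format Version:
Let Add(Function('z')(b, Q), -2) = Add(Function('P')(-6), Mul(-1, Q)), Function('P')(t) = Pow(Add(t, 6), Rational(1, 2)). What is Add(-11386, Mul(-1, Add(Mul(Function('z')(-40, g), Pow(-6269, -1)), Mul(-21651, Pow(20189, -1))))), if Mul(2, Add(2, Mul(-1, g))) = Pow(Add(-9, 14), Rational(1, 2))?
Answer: Add(Rational(-229850303, 20189), Mul(Rational(1, 12538), Pow(5, Rational(1, 2)))) ≈ -11385.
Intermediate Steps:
Function('P')(t) = Pow(Add(6, t), Rational(1, 2))
g = Add(2, Mul(Rational(-1, 2), Pow(5, Rational(1, 2)))) (g = Add(2, Mul(Rational(-1, 2), Pow(Add(-9, 14), Rational(1, 2)))) = Add(2, Mul(Rational(-1, 2), Pow(5, Rational(1, 2)))) ≈ 0.88197)
Function('z')(b, Q) = Add(2, Mul(-1, Q)) (Function('z')(b, Q) = Add(2, Add(Pow(Add(6, -6), Rational(1, 2)), Mul(-1, Q))) = Add(2, Add(Pow(0, Rational(1, 2)), Mul(-1, Q))) = Add(2, Add(0, Mul(-1, Q))) = Add(2, Mul(-1, Q)))
Add(-11386, Mul(-1, Add(Mul(Function('z')(-40, g), Pow(-6269, -1)), Mul(-21651, Pow(20189, -1))))) = Add(-11386, Mul(-1, Add(Mul(Add(2, Mul(-1, Add(2, Mul(Rational(-1, 2), Pow(5, Rational(1, 2)))))), Pow(-6269, -1)), Mul(-21651, Pow(20189, -1))))) = Add(-11386, Mul(-1, Add(Mul(Add(2, Add(-2, Mul(Rational(1, 2), Pow(5, Rational(1, 2))))), Rational(-1, 6269)), Mul(-21651, Rational(1, 20189))))) = Add(-11386, Mul(-1, Add(Mul(Mul(Rational(1, 2), Pow(5, Rational(1, 2))), Rational(-1, 6269)), Rational(-21651, 20189)))) = Add(-11386, Mul(-1, Add(Mul(Rational(-1, 12538), Pow(5, Rational(1, 2))), Rational(-21651, 20189)))) = Add(-11386, Mul(-1, Add(Rational(-21651, 20189), Mul(Rational(-1, 12538), Pow(5, Rational(1, 2)))))) = Add(-11386, Add(Rational(21651, 20189), Mul(Rational(1, 12538), Pow(5, Rational(1, 2))))) = Add(Rational(-229850303, 20189), Mul(Rational(1, 12538), Pow(5, Rational(1, 2))))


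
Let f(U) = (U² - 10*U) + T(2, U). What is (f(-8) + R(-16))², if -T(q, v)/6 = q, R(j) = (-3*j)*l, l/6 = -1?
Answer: 24336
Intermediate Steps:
l = -6 (l = 6*(-1) = -6)
R(j) = 18*j (R(j) = -3*j*(-6) = 18*j)
T(q, v) = -6*q
f(U) = -12 + U² - 10*U (f(U) = (U² - 10*U) - 6*2 = (U² - 10*U) - 12 = -12 + U² - 10*U)
(f(-8) + R(-16))² = ((-12 + (-8)² - 10*(-8)) + 18*(-16))² = ((-12 + 64 + 80) - 288)² = (132 - 288)² = (-156)² = 24336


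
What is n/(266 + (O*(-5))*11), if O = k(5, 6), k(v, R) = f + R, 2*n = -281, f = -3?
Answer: -281/202 ≈ -1.3911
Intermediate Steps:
n = -281/2 (n = (½)*(-281) = -281/2 ≈ -140.50)
k(v, R) = -3 + R
O = 3 (O = -3 + 6 = 3)
n/(266 + (O*(-5))*11) = -281/(2*(266 + (3*(-5))*11)) = -281/(2*(266 - 15*11)) = -281/(2*(266 - 165)) = -281/2/101 = -281/2*1/101 = -281/202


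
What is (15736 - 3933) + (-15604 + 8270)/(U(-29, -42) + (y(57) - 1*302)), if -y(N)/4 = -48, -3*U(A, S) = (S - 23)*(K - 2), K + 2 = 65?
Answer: 42881903/3635 ≈ 11797.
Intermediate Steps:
K = 63 (K = -2 + 65 = 63)
U(A, S) = 1403/3 - 61*S/3 (U(A, S) = -(S - 23)*(63 - 2)/3 = -(-23 + S)*61/3 = -(-1403 + 61*S)/3 = 1403/3 - 61*S/3)
y(N) = 192 (y(N) = -4*(-48) = 192)
(15736 - 3933) + (-15604 + 8270)/(U(-29, -42) + (y(57) - 1*302)) = (15736 - 3933) + (-15604 + 8270)/((1403/3 - 61/3*(-42)) + (192 - 1*302)) = 11803 - 7334/((1403/3 + 854) + (192 - 302)) = 11803 - 7334/(3965/3 - 110) = 11803 - 7334/3635/3 = 11803 - 7334*3/3635 = 11803 - 22002/3635 = 42881903/3635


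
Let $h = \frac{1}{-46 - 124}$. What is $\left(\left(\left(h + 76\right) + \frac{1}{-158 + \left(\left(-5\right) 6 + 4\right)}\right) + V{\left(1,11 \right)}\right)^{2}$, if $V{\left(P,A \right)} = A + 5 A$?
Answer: $\frac{4931521814209}{244609600} \approx 20161.0$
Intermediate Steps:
$V{\left(P,A \right)} = 6 A$
$h = - \frac{1}{170}$ ($h = \frac{1}{-170} = - \frac{1}{170} \approx -0.0058824$)
$\left(\left(\left(h + 76\right) + \frac{1}{-158 + \left(\left(-5\right) 6 + 4\right)}\right) + V{\left(1,11 \right)}\right)^{2} = \left(\left(\left(- \frac{1}{170} + 76\right) + \frac{1}{-158 + \left(\left(-5\right) 6 + 4\right)}\right) + 6 \cdot 11\right)^{2} = \left(\left(\frac{12919}{170} + \frac{1}{-158 + \left(-30 + 4\right)}\right) + 66\right)^{2} = \left(\left(\frac{12919}{170} + \frac{1}{-158 - 26}\right) + 66\right)^{2} = \left(\left(\frac{12919}{170} + \frac{1}{-184}\right) + 66\right)^{2} = \left(\left(\frac{12919}{170} - \frac{1}{184}\right) + 66\right)^{2} = \left(\frac{1188463}{15640} + 66\right)^{2} = \left(\frac{2220703}{15640}\right)^{2} = \frac{4931521814209}{244609600}$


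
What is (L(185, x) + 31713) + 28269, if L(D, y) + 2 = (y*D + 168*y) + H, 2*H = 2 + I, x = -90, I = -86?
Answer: 28168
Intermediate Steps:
H = -42 (H = (2 - 86)/2 = (½)*(-84) = -42)
L(D, y) = -44 + 168*y + D*y (L(D, y) = -2 + ((y*D + 168*y) - 42) = -2 + ((D*y + 168*y) - 42) = -2 + ((168*y + D*y) - 42) = -2 + (-42 + 168*y + D*y) = -44 + 168*y + D*y)
(L(185, x) + 31713) + 28269 = ((-44 + 168*(-90) + 185*(-90)) + 31713) + 28269 = ((-44 - 15120 - 16650) + 31713) + 28269 = (-31814 + 31713) + 28269 = -101 + 28269 = 28168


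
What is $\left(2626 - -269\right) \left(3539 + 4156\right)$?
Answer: $22277025$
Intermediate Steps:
$\left(2626 - -269\right) \left(3539 + 4156\right) = \left(2626 + \left(-182 + 451\right)\right) 7695 = \left(2626 + 269\right) 7695 = 2895 \cdot 7695 = 22277025$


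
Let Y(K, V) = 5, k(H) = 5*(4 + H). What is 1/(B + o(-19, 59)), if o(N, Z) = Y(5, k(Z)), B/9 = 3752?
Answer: 1/33773 ≈ 2.9609e-5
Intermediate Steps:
B = 33768 (B = 9*3752 = 33768)
k(H) = 20 + 5*H
o(N, Z) = 5
1/(B + o(-19, 59)) = 1/(33768 + 5) = 1/33773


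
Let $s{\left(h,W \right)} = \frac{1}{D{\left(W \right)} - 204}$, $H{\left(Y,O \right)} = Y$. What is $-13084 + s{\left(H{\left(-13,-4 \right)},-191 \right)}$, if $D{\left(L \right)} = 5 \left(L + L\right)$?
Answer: $- \frac{27659577}{2114} \approx -13084.0$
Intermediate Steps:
$D{\left(L \right)} = 10 L$ ($D{\left(L \right)} = 5 \cdot 2 L = 10 L$)
$s{\left(h,W \right)} = \frac{1}{-204 + 10 W}$ ($s{\left(h,W \right)} = \frac{1}{10 W - 204} = \frac{1}{-204 + 10 W}$)
$-13084 + s{\left(H{\left(-13,-4 \right)},-191 \right)} = -13084 + \frac{1}{2 \left(-102 + 5 \left(-191\right)\right)} = -13084 + \frac{1}{2 \left(-102 - 955\right)} = -13084 + \frac{1}{2 \left(-1057\right)} = -13084 + \frac{1}{2} \left(- \frac{1}{1057}\right) = -13084 - \frac{1}{2114} = - \frac{27659577}{2114}$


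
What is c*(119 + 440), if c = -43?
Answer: -24037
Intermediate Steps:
c*(119 + 440) = -43*(119 + 440) = -43*559 = -24037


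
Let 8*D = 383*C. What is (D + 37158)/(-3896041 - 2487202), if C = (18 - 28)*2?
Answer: -72401/12766486 ≈ -0.0056712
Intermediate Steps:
C = -20 (C = -10*2 = -20)
D = -1915/2 (D = (383*(-20))/8 = (⅛)*(-7660) = -1915/2 ≈ -957.50)
(D + 37158)/(-3896041 - 2487202) = (-1915/2 + 37158)/(-3896041 - 2487202) = (72401/2)/(-6383243) = (72401/2)*(-1/6383243) = -72401/12766486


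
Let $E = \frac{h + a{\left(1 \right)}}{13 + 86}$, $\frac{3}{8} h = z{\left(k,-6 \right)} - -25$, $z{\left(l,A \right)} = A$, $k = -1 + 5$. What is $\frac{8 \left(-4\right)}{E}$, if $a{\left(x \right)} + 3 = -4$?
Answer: $- \frac{9504}{131} \approx -72.55$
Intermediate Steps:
$a{\left(x \right)} = -7$ ($a{\left(x \right)} = -3 - 4 = -7$)
$k = 4$
$h = \frac{152}{3}$ ($h = \frac{8 \left(-6 - -25\right)}{3} = \frac{8 \left(-6 + 25\right)}{3} = \frac{8}{3} \cdot 19 = \frac{152}{3} \approx 50.667$)
$E = \frac{131}{297}$ ($E = \frac{\frac{152}{3} - 7}{13 + 86} = \frac{131}{3 \cdot 99} = \frac{131}{3} \cdot \frac{1}{99} = \frac{131}{297} \approx 0.44108$)
$\frac{8 \left(-4\right)}{E} = \frac{8 \left(-4\right)}{\frac{131}{297}} = \left(-32\right) \frac{297}{131} = - \frac{9504}{131}$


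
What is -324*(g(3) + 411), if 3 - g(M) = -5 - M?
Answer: -136728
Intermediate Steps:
g(M) = 8 + M (g(M) = 3 - (-5 - M) = 3 + (5 + M) = 8 + M)
-324*(g(3) + 411) = -324*((8 + 3) + 411) = -324*(11 + 411) = -324*422 = -136728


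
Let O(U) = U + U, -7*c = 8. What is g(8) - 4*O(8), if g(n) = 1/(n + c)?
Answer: -3065/48 ≈ -63.854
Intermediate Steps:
c = -8/7 (c = -1/7*8 = -8/7 ≈ -1.1429)
g(n) = 1/(-8/7 + n) (g(n) = 1/(n - 8/7) = 1/(-8/7 + n))
O(U) = 2*U
g(8) - 4*O(8) = 7/(-8 + 7*8) - 8*8 = 7/(-8 + 56) - 4*16 = 7/48 - 64 = -3065/48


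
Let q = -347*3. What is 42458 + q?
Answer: 41417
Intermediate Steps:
q = -1041
42458 + q = 42458 - 1041 = 41417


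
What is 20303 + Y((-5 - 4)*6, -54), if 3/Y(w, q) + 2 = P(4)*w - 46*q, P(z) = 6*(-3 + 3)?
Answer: 50392049/2482 ≈ 20303.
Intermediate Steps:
P(z) = 0 (P(z) = 6*0 = 0)
Y(w, q) = 3/(-2 - 46*q) (Y(w, q) = 3/(-2 + (0*w - 46*q)) = 3/(-2 + (0 - 46*q)) = 3/(-2 - 46*q))
20303 + Y((-5 - 4)*6, -54) = 20303 - 3/(2 + 46*(-54)) = 20303 - 3/(2 - 2484) = 20303 - 3/(-2482) = 20303 - 3*(-1/2482) = 20303 + 3/2482 = 50392049/2482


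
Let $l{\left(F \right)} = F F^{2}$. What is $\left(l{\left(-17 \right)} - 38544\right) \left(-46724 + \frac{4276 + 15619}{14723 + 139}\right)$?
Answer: $\frac{30176201531201}{14862} \approx 2.0304 \cdot 10^{9}$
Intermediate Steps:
$l{\left(F \right)} = F^{3}$
$\left(l{\left(-17 \right)} - 38544\right) \left(-46724 + \frac{4276 + 15619}{14723 + 139}\right) = \left(\left(-17\right)^{3} - 38544\right) \left(-46724 + \frac{4276 + 15619}{14723 + 139}\right) = \left(-4913 - 38544\right) \left(-46724 + \frac{19895}{14862}\right) = - 43457 \left(-46724 + 19895 \cdot \frac{1}{14862}\right) = - 43457 \left(-46724 + \frac{19895}{14862}\right) = \left(-43457\right) \left(- \frac{694392193}{14862}\right) = \frac{30176201531201}{14862}$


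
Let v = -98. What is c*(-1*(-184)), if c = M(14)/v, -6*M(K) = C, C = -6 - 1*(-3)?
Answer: -46/49 ≈ -0.93878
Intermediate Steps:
C = -3 (C = -6 + 3 = -3)
M(K) = ½ (M(K) = -⅙*(-3) = ½)
c = -1/196 (c = (½)/(-98) = (½)*(-1/98) = -1/196 ≈ -0.0051020)
c*(-1*(-184)) = -(-1)*(-184)/196 = -1/196*184 = -46/49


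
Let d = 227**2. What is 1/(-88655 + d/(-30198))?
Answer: -30198/2677255219 ≈ -1.1279e-5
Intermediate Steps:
d = 51529
1/(-88655 + d/(-30198)) = 1/(-88655 + 51529/(-30198)) = 1/(-88655 + 51529*(-1/30198)) = 1/(-88655 - 51529/30198) = 1/(-2677255219/30198) = -30198/2677255219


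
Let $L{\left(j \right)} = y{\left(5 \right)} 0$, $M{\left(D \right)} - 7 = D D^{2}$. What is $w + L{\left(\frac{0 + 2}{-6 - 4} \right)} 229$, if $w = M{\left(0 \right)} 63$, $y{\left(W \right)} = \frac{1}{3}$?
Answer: $441$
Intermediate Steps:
$M{\left(D \right)} = 7 + D^{3}$ ($M{\left(D \right)} = 7 + D D^{2} = 7 + D^{3}$)
$y{\left(W \right)} = \frac{1}{3}$
$L{\left(j \right)} = 0$ ($L{\left(j \right)} = \frac{1}{3} \cdot 0 = 0$)
$w = 441$ ($w = \left(7 + 0^{3}\right) 63 = \left(7 + 0\right) 63 = 7 \cdot 63 = 441$)
$w + L{\left(\frac{0 + 2}{-6 - 4} \right)} 229 = 441 + 0 \cdot 229 = 441 + 0 = 441$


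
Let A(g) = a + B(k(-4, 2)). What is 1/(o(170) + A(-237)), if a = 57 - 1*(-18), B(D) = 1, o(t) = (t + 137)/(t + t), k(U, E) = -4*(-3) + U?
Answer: 340/26147 ≈ 0.013003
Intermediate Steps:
k(U, E) = 12 + U
o(t) = (137 + t)/(2*t) (o(t) = (137 + t)/((2*t)) = (137 + t)*(1/(2*t)) = (137 + t)/(2*t))
a = 75 (a = 57 + 18 = 75)
A(g) = 76 (A(g) = 75 + 1 = 76)
1/(o(170) + A(-237)) = 1/((½)*(137 + 170)/170 + 76) = 1/((½)*(1/170)*307 + 76) = 1/(307/340 + 76) = 1/(26147/340) = 340/26147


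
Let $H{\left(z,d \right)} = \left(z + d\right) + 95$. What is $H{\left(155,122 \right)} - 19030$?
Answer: $-18658$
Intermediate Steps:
$H{\left(z,d \right)} = 95 + d + z$ ($H{\left(z,d \right)} = \left(d + z\right) + 95 = 95 + d + z$)
$H{\left(155,122 \right)} - 19030 = \left(95 + 122 + 155\right) - 19030 = 372 - 19030 = -18658$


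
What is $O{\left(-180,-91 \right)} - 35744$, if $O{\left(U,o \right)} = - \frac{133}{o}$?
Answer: $- \frac{464653}{13} \approx -35743.0$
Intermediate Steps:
$O{\left(-180,-91 \right)} - 35744 = - \frac{133}{-91} - 35744 = \left(-133\right) \left(- \frac{1}{91}\right) - 35744 = \frac{19}{13} - 35744 = - \frac{464653}{13}$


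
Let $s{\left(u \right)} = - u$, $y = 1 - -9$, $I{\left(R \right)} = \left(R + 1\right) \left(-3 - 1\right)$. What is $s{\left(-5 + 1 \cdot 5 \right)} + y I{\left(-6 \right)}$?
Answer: $200$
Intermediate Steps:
$I{\left(R \right)} = -4 - 4 R$ ($I{\left(R \right)} = \left(1 + R\right) \left(-4\right) = -4 - 4 R$)
$y = 10$ ($y = 1 + 9 = 10$)
$s{\left(-5 + 1 \cdot 5 \right)} + y I{\left(-6 \right)} = - (-5 + 1 \cdot 5) + 10 \left(-4 - -24\right) = - (-5 + 5) + 10 \left(-4 + 24\right) = \left(-1\right) 0 + 10 \cdot 20 = 0 + 200 = 200$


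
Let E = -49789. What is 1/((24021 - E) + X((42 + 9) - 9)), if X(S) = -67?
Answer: 1/73743 ≈ 1.3561e-5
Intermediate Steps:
1/((24021 - E) + X((42 + 9) - 9)) = 1/((24021 - 1*(-49789)) - 67) = 1/((24021 + 49789) - 67) = 1/(73810 - 67) = 1/73743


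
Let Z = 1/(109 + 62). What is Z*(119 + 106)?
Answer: 25/19 ≈ 1.3158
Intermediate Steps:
Z = 1/171 ≈ 0.0058480
Z*(119 + 106) = (119 + 106)/171 = (1/171)*225 = 25/19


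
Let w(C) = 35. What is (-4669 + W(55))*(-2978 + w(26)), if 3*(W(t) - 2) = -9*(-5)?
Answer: 13690836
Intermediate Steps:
W(t) = 17 (W(t) = 2 + (-9*(-5))/3 = 2 + (⅓)*45 = 2 + 15 = 17)
(-4669 + W(55))*(-2978 + w(26)) = (-4669 + 17)*(-2978 + 35) = -4652*(-2943) = 13690836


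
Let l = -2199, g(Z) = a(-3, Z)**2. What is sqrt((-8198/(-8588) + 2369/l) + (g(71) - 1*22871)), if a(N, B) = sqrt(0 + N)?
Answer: I*sqrt(2039477815850578674)/9442506 ≈ 151.24*I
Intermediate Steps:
a(N, B) = sqrt(N)
g(Z) = -3 (g(Z) = (sqrt(-3))**2 = (I*sqrt(3))**2 = -3)
sqrt((-8198/(-8588) + 2369/l) + (g(71) - 1*22871)) = sqrt((-8198/(-8588) + 2369/(-2199)) + (-3 - 1*22871)) = sqrt((-8198*(-1/8588) + 2369*(-1/2199)) + (-3 - 22871)) = sqrt((4099/4294 - 2369/2199) - 22874) = sqrt(-1158785/9442506 - 22874) = sqrt(-215989041029/9442506) = I*sqrt(2039477815850578674)/9442506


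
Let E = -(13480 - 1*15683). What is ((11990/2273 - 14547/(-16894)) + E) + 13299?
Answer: 595513385515/38400062 ≈ 15508.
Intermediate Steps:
E = 2203 (E = -(13480 - 15683) = -1*(-2203) = 2203)
((11990/2273 - 14547/(-16894)) + E) + 13299 = ((11990/2273 - 14547/(-16894)) + 2203) + 13299 = ((11990*(1/2273) - 14547*(-1/16894)) + 2203) + 13299 = ((11990/2273 + 14547/16894) + 2203) + 13299 = (235624391/38400062 + 2203) + 13299 = 84830960977/38400062 + 13299 = 595513385515/38400062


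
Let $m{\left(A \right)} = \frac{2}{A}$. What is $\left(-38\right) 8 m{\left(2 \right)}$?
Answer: $-304$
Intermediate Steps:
$\left(-38\right) 8 m{\left(2 \right)} = \left(-38\right) 8 \cdot \frac{2}{2} = - 304 \cdot 2 \cdot \frac{1}{2} = \left(-304\right) 1 = -304$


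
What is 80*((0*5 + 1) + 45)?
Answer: 3680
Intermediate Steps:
80*((0*5 + 1) + 45) = 80*((0 + 1) + 45) = 80*(1 + 45) = 80*46 = 3680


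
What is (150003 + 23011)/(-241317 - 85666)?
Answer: -173014/326983 ≈ -0.52912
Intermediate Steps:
(150003 + 23011)/(-241317 - 85666) = 173014/(-326983) = 173014*(-1/326983) = -173014/326983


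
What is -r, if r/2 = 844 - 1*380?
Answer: -928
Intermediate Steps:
r = 928 (r = 2*(844 - 1*380) = 2*(844 - 380) = 2*464 = 928)
-r = -1*928 = -928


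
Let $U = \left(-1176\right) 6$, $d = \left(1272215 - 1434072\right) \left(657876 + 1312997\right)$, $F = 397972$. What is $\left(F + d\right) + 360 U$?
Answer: $-319001733349$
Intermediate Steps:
$d = -318999591161$ ($d = \left(-161857\right) 1970873 = -318999591161$)
$U = -7056$
$\left(F + d\right) + 360 U = \left(397972 - 318999591161\right) + 360 \left(-7056\right) = -318999193189 - 2540160 = -319001733349$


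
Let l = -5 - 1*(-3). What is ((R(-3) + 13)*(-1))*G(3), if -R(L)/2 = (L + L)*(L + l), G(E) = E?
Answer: 141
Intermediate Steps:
l = -2 (l = -5 + 3 = -2)
R(L) = -4*L*(-2 + L) (R(L) = -2*(L + L)*(L - 2) = -2*2*L*(-2 + L) = -4*L*(-2 + L))
((R(-3) + 13)*(-1))*G(3) = ((4*(-3)*(2 - 1*(-3)) + 13)*(-1))*3 = ((4*(-3)*(2 + 3) + 13)*(-1))*3 = ((4*(-3)*5 + 13)*(-1))*3 = ((-60 + 13)*(-1))*3 = -47*(-1)*3 = 47*3 = 141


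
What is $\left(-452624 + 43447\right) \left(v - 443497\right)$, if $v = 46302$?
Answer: $162523058515$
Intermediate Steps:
$\left(-452624 + 43447\right) \left(v - 443497\right) = \left(-452624 + 43447\right) \left(46302 - 443497\right) = \left(-409177\right) \left(-397195\right) = 162523058515$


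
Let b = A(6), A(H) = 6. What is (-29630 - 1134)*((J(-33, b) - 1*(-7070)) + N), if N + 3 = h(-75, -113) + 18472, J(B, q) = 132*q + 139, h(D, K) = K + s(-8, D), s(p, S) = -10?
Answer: -810539108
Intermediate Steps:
b = 6
h(D, K) = -10 + K (h(D, K) = K - 10 = -10 + K)
J(B, q) = 139 + 132*q
N = 18346 (N = -3 + ((-10 - 113) + 18472) = -3 + (-123 + 18472) = -3 + 18349 = 18346)
(-29630 - 1134)*((J(-33, b) - 1*(-7070)) + N) = (-29630 - 1134)*(((139 + 132*6) - 1*(-7070)) + 18346) = -30764*(((139 + 792) + 7070) + 18346) = -30764*((931 + 7070) + 18346) = -30764*(8001 + 18346) = -30764*26347 = -810539108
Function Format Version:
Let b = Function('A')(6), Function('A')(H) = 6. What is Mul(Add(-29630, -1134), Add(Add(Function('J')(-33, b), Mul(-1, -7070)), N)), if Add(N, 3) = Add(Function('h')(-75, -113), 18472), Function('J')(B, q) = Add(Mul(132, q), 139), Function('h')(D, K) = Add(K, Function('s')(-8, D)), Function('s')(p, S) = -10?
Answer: -810539108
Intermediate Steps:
b = 6
Function('h')(D, K) = Add(-10, K) (Function('h')(D, K) = Add(K, -10) = Add(-10, K))
Function('J')(B, q) = Add(139, Mul(132, q))
N = 18346 (N = Add(-3, Add(Add(-10, -113), 18472)) = Add(-3, Add(-123, 18472)) = Add(-3, 18349) = 18346)
Mul(Add(-29630, -1134), Add(Add(Function('J')(-33, b), Mul(-1, -7070)), N)) = Mul(Add(-29630, -1134), Add(Add(Add(139, Mul(132, 6)), Mul(-1, -7070)), 18346)) = Mul(-30764, Add(Add(Add(139, 792), 7070), 18346)) = Mul(-30764, Add(Add(931, 7070), 18346)) = Mul(-30764, Add(8001, 18346)) = Mul(-30764, 26347) = -810539108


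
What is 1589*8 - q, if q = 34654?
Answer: -21942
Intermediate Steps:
1589*8 - q = 1589*8 - 1*34654 = 12712 - 34654 = -21942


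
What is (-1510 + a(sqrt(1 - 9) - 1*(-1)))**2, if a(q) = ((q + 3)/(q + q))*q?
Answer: (1508 - I*sqrt(2))**2 ≈ 2.2741e+6 - 4265.0*I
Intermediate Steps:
a(q) = 3/2 + q/2 (a(q) = ((3 + q)/((2*q)))*q = ((3 + q)*(1/(2*q)))*q = ((3 + q)/(2*q))*q = 3/2 + q/2)
(-1510 + a(sqrt(1 - 9) - 1*(-1)))**2 = (-1510 + (3/2 + (sqrt(1 - 9) - 1*(-1))/2))**2 = (-1510 + (3/2 + (sqrt(-8) + 1)/2))**2 = (-1510 + (3/2 + (2*I*sqrt(2) + 1)/2))**2 = (-1510 + (3/2 + (1 + 2*I*sqrt(2))/2))**2 = (-1510 + (3/2 + (1/2 + I*sqrt(2))))**2 = (-1510 + (2 + I*sqrt(2)))**2 = (-1508 + I*sqrt(2))**2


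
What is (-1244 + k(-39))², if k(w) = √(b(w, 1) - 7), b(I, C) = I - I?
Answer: (1244 - I*√7)² ≈ 1.5475e+6 - 6583.0*I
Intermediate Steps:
b(I, C) = 0
k(w) = I*√7 (k(w) = √(0 - 7) = √(-7) = I*√7)
(-1244 + k(-39))² = (-1244 + I*√7)²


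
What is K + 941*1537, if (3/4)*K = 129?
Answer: 1446489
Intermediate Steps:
K = 172 (K = (4/3)*129 = 172)
K + 941*1537 = 172 + 941*1537 = 172 + 1446317 = 1446489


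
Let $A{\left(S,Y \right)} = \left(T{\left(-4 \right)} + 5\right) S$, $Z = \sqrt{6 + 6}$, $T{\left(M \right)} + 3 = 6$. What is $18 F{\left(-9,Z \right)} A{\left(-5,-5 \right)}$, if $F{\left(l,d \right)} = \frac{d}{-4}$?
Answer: $360 \sqrt{3} \approx 623.54$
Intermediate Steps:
$T{\left(M \right)} = 3$ ($T{\left(M \right)} = -3 + 6 = 3$)
$Z = 2 \sqrt{3}$ ($Z = \sqrt{12} = 2 \sqrt{3} \approx 3.4641$)
$F{\left(l,d \right)} = - \frac{d}{4}$ ($F{\left(l,d \right)} = d \left(- \frac{1}{4}\right) = - \frac{d}{4}$)
$A{\left(S,Y \right)} = 8 S$ ($A{\left(S,Y \right)} = \left(3 + 5\right) S = 8 S$)
$18 F{\left(-9,Z \right)} A{\left(-5,-5 \right)} = 18 \left(- \frac{2 \sqrt{3}}{4}\right) 8 \left(-5\right) = 18 \left(- \frac{\sqrt{3}}{2}\right) \left(-40\right) = - 9 \sqrt{3} \left(-40\right) = 360 \sqrt{3}$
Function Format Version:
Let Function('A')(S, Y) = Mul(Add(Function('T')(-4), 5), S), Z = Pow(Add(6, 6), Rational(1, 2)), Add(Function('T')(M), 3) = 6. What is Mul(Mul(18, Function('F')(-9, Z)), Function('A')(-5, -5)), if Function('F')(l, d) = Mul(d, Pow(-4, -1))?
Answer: Mul(360, Pow(3, Rational(1, 2))) ≈ 623.54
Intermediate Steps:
Function('T')(M) = 3 (Function('T')(M) = Add(-3, 6) = 3)
Z = Mul(2, Pow(3, Rational(1, 2))) (Z = Pow(12, Rational(1, 2)) = Mul(2, Pow(3, Rational(1, 2))) ≈ 3.4641)
Function('F')(l, d) = Mul(Rational(-1, 4), d) (Function('F')(l, d) = Mul(d, Rational(-1, 4)) = Mul(Rational(-1, 4), d))
Function('A')(S, Y) = Mul(8, S) (Function('A')(S, Y) = Mul(Add(3, 5), S) = Mul(8, S))
Mul(Mul(18, Function('F')(-9, Z)), Function('A')(-5, -5)) = Mul(Mul(18, Mul(Rational(-1, 4), Mul(2, Pow(3, Rational(1, 2))))), Mul(8, -5)) = Mul(Mul(18, Mul(Rational(-1, 2), Pow(3, Rational(1, 2)))), -40) = Mul(Mul(-9, Pow(3, Rational(1, 2))), -40) = Mul(360, Pow(3, Rational(1, 2)))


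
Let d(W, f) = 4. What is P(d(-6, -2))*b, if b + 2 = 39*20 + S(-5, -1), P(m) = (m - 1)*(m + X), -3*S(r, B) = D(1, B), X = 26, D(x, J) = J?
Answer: 70050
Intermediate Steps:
S(r, B) = -B/3
P(m) = (-1 + m)*(26 + m) (P(m) = (m - 1)*(m + 26) = (-1 + m)*(26 + m))
b = 2335/3 (b = -2 + (39*20 - ⅓*(-1)) = -2 + (780 + ⅓) = -2 + 2341/3 = 2335/3 ≈ 778.33)
P(d(-6, -2))*b = (-26 + 4² + 25*4)*(2335/3) = (-26 + 16 + 100)*(2335/3) = 90*(2335/3) = 70050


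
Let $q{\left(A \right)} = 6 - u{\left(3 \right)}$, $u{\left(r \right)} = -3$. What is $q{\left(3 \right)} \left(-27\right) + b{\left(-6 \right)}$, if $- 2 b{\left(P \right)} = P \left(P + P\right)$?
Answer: $-279$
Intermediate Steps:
$b{\left(P \right)} = - P^{2}$ ($b{\left(P \right)} = - \frac{P \left(P + P\right)}{2} = - \frac{P 2 P}{2} = - \frac{2 P^{2}}{2} = - P^{2}$)
$q{\left(A \right)} = 9$ ($q{\left(A \right)} = 6 - -3 = 6 + 3 = 9$)
$q{\left(3 \right)} \left(-27\right) + b{\left(-6 \right)} = 9 \left(-27\right) - \left(-6\right)^{2} = -243 - 36 = -279$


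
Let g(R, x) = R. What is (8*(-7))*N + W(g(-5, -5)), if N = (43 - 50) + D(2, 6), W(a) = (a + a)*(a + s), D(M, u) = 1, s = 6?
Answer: 326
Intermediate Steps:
W(a) = 2*a*(6 + a) (W(a) = (a + a)*(a + 6) = (2*a)*(6 + a) = 2*a*(6 + a))
N = -6 (N = (43 - 50) + 1 = -7 + 1 = -6)
(8*(-7))*N + W(g(-5, -5)) = (8*(-7))*(-6) + 2*(-5)*(6 - 5) = -56*(-6) + 2*(-5)*1 = 336 - 10 = 326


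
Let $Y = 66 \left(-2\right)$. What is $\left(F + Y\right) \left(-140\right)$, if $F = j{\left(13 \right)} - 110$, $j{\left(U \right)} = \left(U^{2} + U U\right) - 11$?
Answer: $-11900$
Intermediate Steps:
$j{\left(U \right)} = -11 + 2 U^{2}$ ($j{\left(U \right)} = \left(U^{2} + U^{2}\right) - 11 = 2 U^{2} - 11 = -11 + 2 U^{2}$)
$Y = -132$
$F = 217$ ($F = \left(-11 + 2 \cdot 13^{2}\right) - 110 = \left(-11 + 2 \cdot 169\right) - 110 = \left(-11 + 338\right) - 110 = 327 - 110 = 217$)
$\left(F + Y\right) \left(-140\right) = \left(217 - 132\right) \left(-140\right) = 85 \left(-140\right) = -11900$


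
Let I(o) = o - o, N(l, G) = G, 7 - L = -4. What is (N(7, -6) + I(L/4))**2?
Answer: 36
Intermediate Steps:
L = 11 (L = 7 - 1*(-4) = 7 + 4 = 11)
I(o) = 0
(N(7, -6) + I(L/4))**2 = (-6 + 0)**2 = (-6)**2 = 36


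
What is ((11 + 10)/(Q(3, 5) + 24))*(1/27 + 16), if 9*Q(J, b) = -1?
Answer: 3031/215 ≈ 14.098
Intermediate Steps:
Q(J, b) = -⅑ (Q(J, b) = (⅑)*(-1) = -⅑)
((11 + 10)/(Q(3, 5) + 24))*(1/27 + 16) = ((11 + 10)/(-⅑ + 24))*(1/27 + 16) = (21/(215/9))*(1/27 + 16) = (21*(9/215))*(433/27) = (189/215)*(433/27) = 3031/215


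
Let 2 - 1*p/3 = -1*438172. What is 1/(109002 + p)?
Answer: 1/1423524 ≈ 7.0248e-7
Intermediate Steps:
p = 1314522 (p = 6 - (-3)*438172 = 6 - 3*(-438172) = 6 + 1314516 = 1314522)
1/(109002 + p) = 1/(109002 + 1314522) = 1/1423524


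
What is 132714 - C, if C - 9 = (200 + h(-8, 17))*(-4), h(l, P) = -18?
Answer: 133433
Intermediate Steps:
C = -719 (C = 9 + (200 - 18)*(-4) = 9 + 182*(-4) = 9 - 728 = -719)
132714 - C = 132714 - 1*(-719) = 132714 + 719 = 133433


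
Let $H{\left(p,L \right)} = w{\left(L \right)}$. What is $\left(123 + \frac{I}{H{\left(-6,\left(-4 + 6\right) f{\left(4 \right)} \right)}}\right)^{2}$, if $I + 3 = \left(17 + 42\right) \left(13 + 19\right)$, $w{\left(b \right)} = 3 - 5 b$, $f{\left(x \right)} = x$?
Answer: $\frac{7107556}{1369} \approx 5191.8$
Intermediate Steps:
$I = 1885$ ($I = -3 + \left(17 + 42\right) \left(13 + 19\right) = -3 + 59 \cdot 32 = -3 + 1888 = 1885$)
$H{\left(p,L \right)} = 3 - 5 L$
$\left(123 + \frac{I}{H{\left(-6,\left(-4 + 6\right) f{\left(4 \right)} \right)}}\right)^{2} = \left(123 + \frac{1885}{3 - 5 \left(-4 + 6\right) 4}\right)^{2} = \left(123 + \frac{1885}{3 - 5 \cdot 2 \cdot 4}\right)^{2} = \left(123 + \frac{1885}{3 - 40}\right)^{2} = \left(123 + \frac{1885}{-37}\right)^{2} = \left(123 + 1885 \left(- \frac{1}{37}\right)\right)^{2} = \left(123 - \frac{1885}{37}\right)^{2} = \left(\frac{2666}{37}\right)^{2} = \frac{7107556}{1369}$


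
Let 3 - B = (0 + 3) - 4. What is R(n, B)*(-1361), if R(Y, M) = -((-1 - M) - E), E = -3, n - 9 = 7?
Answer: -2722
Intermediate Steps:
n = 16 (n = 9 + 7 = 16)
B = 4 (B = 3 - ((0 + 3) - 4) = 3 - (3 - 4) = 3 - 1*(-1) = 3 + 1 = 4)
R(Y, M) = -2 + M (R(Y, M) = -((-1 - M) - 1*(-3)) = -((-1 - M) + 3) = -(2 - M) = -2 + M)
R(n, B)*(-1361) = (-2 + 4)*(-1361) = 2*(-1361) = -2722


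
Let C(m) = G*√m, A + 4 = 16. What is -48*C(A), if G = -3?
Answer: 288*√3 ≈ 498.83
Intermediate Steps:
A = 12 (A = -4 + 16 = 12)
C(m) = -3*√m
-48*C(A) = -(-144)*√12 = -(-144)*2*√3 = -(-288)*√3 = 288*√3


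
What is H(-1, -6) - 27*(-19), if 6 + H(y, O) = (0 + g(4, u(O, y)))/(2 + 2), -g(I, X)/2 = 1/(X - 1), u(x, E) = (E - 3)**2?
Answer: 15209/30 ≈ 506.97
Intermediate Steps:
u(x, E) = (-3 + E)**2
g(I, X) = -2/(-1 + X) (g(I, X) = -2/(X - 1) = -2/(-1 + X))
H(y, O) = -6 - 1/(2*(-1 + (-3 + y)**2)) (H(y, O) = -6 + (0 - 2/(-1 + (-3 + y)**2))/(2 + 2) = -6 - 2/(-1 + (-3 + y)**2)/4 = -6 - 2/(-1 + (-3 + y)**2)*(1/4) = -6 - 1/(2*(-1 + (-3 + y)**2)))
H(-1, -6) - 27*(-19) = (11 - 12*(-3 - 1)**2)/(2*(-1 + (-3 - 1)**2)) - 27*(-19) = (11 - 12*(-4)**2)/(2*(-1 + (-4)**2)) + 513 = (11 - 12*16)/(2*(-1 + 16)) + 513 = (1/2)*(11 - 192)/15 + 513 = (1/2)*(1/15)*(-181) + 513 = -181/30 + 513 = 15209/30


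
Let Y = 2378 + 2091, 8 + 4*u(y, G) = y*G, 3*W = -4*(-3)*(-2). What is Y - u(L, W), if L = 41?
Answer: 4553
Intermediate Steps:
W = -8 (W = (-4*(-3)*(-2))/3 = (12*(-2))/3 = (⅓)*(-24) = -8)
u(y, G) = -2 + G*y/4 (u(y, G) = -2 + (y*G)/4 = -2 + (G*y)/4 = -2 + G*y/4)
Y = 4469
Y - u(L, W) = 4469 - (-2 + (¼)*(-8)*41) = 4469 - (-2 - 82) = 4469 - 1*(-84) = 4469 + 84 = 4553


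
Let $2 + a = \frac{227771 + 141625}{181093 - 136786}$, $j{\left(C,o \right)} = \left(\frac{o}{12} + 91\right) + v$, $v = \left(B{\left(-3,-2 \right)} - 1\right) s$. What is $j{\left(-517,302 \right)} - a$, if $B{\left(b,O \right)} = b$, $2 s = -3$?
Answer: $\frac{1140457}{9846} \approx 115.83$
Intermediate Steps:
$s = - \frac{3}{2}$ ($s = \frac{1}{2} \left(-3\right) = - \frac{3}{2} \approx -1.5$)
$v = 6$ ($v = \left(-3 - 1\right) \left(- \frac{3}{2}\right) = \left(-4\right) \left(- \frac{3}{2}\right) = 6$)
$j{\left(C,o \right)} = 97 + \frac{o}{12}$ ($j{\left(C,o \right)} = \left(\frac{o}{12} + 91\right) + 6 = \left(91 + \frac{o}{12}\right) + 6 = 97 + \frac{o}{12}$)
$a = \frac{31198}{4923}$ ($a = -2 + \frac{227771 + 141625}{181093 - 136786} = -2 + \frac{369396}{44307} = -2 + 369396 \cdot \frac{1}{44307} = -2 + \frac{41044}{4923} = \frac{31198}{4923} \approx 6.3372$)
$j{\left(-517,302 \right)} - a = \left(97 + \frac{1}{12} \cdot 302\right) - \frac{31198}{4923} = \left(97 + \frac{151}{6}\right) - \frac{31198}{4923} = \frac{733}{6} - \frac{31198}{4923} = \frac{1140457}{9846}$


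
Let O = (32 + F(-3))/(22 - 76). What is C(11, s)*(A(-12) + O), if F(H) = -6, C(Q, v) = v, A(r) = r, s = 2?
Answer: -674/27 ≈ -24.963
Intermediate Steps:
O = -13/27 (O = (32 - 6)/(22 - 76) = 26/(-54) = 26*(-1/54) = -13/27 ≈ -0.48148)
C(11, s)*(A(-12) + O) = 2*(-12 - 13/27) = 2*(-337/27) = -674/27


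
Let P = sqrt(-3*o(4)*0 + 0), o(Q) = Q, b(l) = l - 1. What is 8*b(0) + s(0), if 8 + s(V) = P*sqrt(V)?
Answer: -16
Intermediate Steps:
b(l) = -1 + l
P = 0 (P = sqrt(-3*4*0 + 0) = sqrt(-12*0 + 0) = sqrt(0 + 0) = sqrt(0) = 0)
s(V) = -8 (s(V) = -8 + 0*sqrt(V) = -8 + 0 = -8)
8*b(0) + s(0) = 8*(-1 + 0) - 8 = 8*(-1) - 8 = -8 - 8 = -16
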